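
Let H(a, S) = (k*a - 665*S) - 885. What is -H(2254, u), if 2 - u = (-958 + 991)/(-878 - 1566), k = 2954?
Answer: -16267488899/2444 ≈ -6.6561e+6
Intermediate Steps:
u = 4921/2444 (u = 2 - (-958 + 991)/(-878 - 1566) = 2 - 33/(-2444) = 2 - 33*(-1)/2444 = 2 - 1*(-33/2444) = 2 + 33/2444 = 4921/2444 ≈ 2.0135)
H(a, S) = -885 - 665*S + 2954*a (H(a, S) = (2954*a - 665*S) - 885 = (-665*S + 2954*a) - 885 = -885 - 665*S + 2954*a)
-H(2254, u) = -(-885 - 665*4921/2444 + 2954*2254) = -(-885 - 3272465/2444 + 6658316) = -1*16267488899/2444 = -16267488899/2444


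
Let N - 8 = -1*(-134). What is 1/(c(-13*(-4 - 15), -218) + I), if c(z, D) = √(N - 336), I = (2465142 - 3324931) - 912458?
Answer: -1772247/3140859429203 - I*√194/3140859429203 ≈ -5.6426e-7 - 4.4346e-12*I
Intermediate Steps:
N = 142 (N = 8 - 1*(-134) = 8 + 134 = 142)
I = -1772247 (I = -859789 - 912458 = -1772247)
c(z, D) = I*√194 (c(z, D) = √(142 - 336) = √(-194) = I*√194)
1/(c(-13*(-4 - 15), -218) + I) = 1/(I*√194 - 1772247) = 1/(-1772247 + I*√194)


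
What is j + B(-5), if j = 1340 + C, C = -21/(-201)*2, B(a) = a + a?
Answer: 89124/67 ≈ 1330.2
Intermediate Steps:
B(a) = 2*a
C = 14/67 (C = -21*(-1/201)*2 = (7/67)*2 = 14/67 ≈ 0.20896)
j = 89794/67 (j = 1340 + 14/67 = 89794/67 ≈ 1340.2)
j + B(-5) = 89794/67 + 2*(-5) = 89794/67 - 10 = 89124/67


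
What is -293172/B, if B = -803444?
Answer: 73293/200861 ≈ 0.36489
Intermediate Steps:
-293172/B = -293172/(-803444) = -293172*(-1/803444) = 73293/200861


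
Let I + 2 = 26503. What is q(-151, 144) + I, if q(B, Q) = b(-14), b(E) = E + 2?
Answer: 26489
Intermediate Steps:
b(E) = 2 + E
I = 26501 (I = -2 + 26503 = 26501)
q(B, Q) = -12 (q(B, Q) = 2 - 14 = -12)
q(-151, 144) + I = -12 + 26501 = 26489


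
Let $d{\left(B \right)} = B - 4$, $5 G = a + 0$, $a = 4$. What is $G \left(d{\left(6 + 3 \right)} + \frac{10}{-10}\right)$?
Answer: $\frac{16}{5} \approx 3.2$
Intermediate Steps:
$G = \frac{4}{5}$ ($G = \frac{4 + 0}{5} = \frac{1}{5} \cdot 4 = \frac{4}{5} \approx 0.8$)
$d{\left(B \right)} = -4 + B$
$G \left(d{\left(6 + 3 \right)} + \frac{10}{-10}\right) = \frac{4 \left(\left(-4 + \left(6 + 3\right)\right) + \frac{10}{-10}\right)}{5} = \frac{4 \left(\left(-4 + 9\right) + 10 \left(- \frac{1}{10}\right)\right)}{5} = \frac{4 \left(5 - 1\right)}{5} = \frac{4}{5} \cdot 4 = \frac{16}{5}$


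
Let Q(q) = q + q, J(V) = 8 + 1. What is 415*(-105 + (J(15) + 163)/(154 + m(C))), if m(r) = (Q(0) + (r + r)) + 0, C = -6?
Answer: -3058135/71 ≈ -43072.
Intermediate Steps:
J(V) = 9
Q(q) = 2*q
m(r) = 2*r (m(r) = (2*0 + (r + r)) + 0 = (0 + 2*r) + 0 = 2*r + 0 = 2*r)
415*(-105 + (J(15) + 163)/(154 + m(C))) = 415*(-105 + (9 + 163)/(154 + 2*(-6))) = 415*(-105 + 172/(154 - 12)) = 415*(-105 + 172/142) = 415*(-105 + 172*(1/142)) = 415*(-105 + 86/71) = 415*(-7369/71) = -3058135/71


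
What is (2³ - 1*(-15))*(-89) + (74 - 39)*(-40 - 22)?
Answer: -4217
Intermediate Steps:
(2³ - 1*(-15))*(-89) + (74 - 39)*(-40 - 22) = (8 + 15)*(-89) + 35*(-62) = 23*(-89) - 2170 = -2047 - 2170 = -4217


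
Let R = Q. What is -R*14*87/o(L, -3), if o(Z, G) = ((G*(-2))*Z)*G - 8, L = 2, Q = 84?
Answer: 25578/11 ≈ 2325.3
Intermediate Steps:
R = 84
o(Z, G) = -8 - 2*Z*G² (o(Z, G) = ((-2*G)*Z)*G - 8 = (-2*G*Z)*G - 8 = -2*Z*G² - 8 = -8 - 2*Z*G²)
-R*14*87/o(L, -3) = -84*14*87/(-8 - 2*2*(-3)²) = -1176*87/(-8 - 2*2*9) = -1176*87/(-8 - 36) = -1176*87/(-44) = -1176*87*(-1/44) = -1176*(-87)/44 = -1*(-25578/11) = 25578/11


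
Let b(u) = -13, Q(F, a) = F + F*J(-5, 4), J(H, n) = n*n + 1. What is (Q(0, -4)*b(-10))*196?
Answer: 0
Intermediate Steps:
J(H, n) = 1 + n² (J(H, n) = n² + 1 = 1 + n²)
Q(F, a) = 18*F (Q(F, a) = F + F*(1 + 4²) = F + F*(1 + 16) = F + F*17 = F + 17*F = 18*F)
(Q(0, -4)*b(-10))*196 = ((18*0)*(-13))*196 = (0*(-13))*196 = 0*196 = 0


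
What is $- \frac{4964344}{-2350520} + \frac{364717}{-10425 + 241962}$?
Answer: $\frac{250837989946}{68029043655} \approx 3.6872$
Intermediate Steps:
$- \frac{4964344}{-2350520} + \frac{364717}{-10425 + 241962} = \left(-4964344\right) \left(- \frac{1}{2350520}\right) + \frac{364717}{231537} = \frac{620543}{293815} + 364717 \cdot \frac{1}{231537} = \frac{620543}{293815} + \frac{364717}{231537} = \frac{250837989946}{68029043655}$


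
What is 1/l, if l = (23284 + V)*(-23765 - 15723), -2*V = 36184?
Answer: -1/205021696 ≈ -4.8775e-9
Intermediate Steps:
V = -18092 (V = -1/2*36184 = -18092)
l = -205021696 (l = (23284 - 18092)*(-23765 - 15723) = 5192*(-39488) = -205021696)
1/l = 1/(-205021696) = -1/205021696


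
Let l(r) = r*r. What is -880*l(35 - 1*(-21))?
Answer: -2759680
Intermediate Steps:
l(r) = r²
-880*l(35 - 1*(-21)) = -880*(35 - 1*(-21))² = -880*(35 + 21)² = -880*56² = -880*3136 = -2759680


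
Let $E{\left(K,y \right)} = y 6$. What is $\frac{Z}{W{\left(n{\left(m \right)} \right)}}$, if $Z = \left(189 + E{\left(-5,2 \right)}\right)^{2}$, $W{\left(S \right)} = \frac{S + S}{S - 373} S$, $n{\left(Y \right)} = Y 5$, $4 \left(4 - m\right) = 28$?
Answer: $- \frac{870866}{25} \approx -34835.0$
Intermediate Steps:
$E{\left(K,y \right)} = 6 y$
$m = -3$ ($m = 4 - 7 = -3$)
$n{\left(Y \right)} = 5 Y$
$W{\left(S \right)} = \frac{2 S^{2}}{-373 + S}$ ($W{\left(S \right)} = \frac{2 S}{-373 + S} S = \frac{2 S^{2}}{-373 + S}$)
$Z = 40401$ ($Z = \left(189 + 6 \cdot 2\right)^{2} = \left(189 + 12\right)^{2} = 201^{2} = 40401$)
$\frac{Z}{W{\left(n{\left(m \right)} \right)}} = \frac{40401}{2 \left(5 \left(-3\right)\right)^{2} \frac{1}{-373 + 5 \left(-3\right)}} = \frac{40401}{2 \left(-15\right)^{2} \frac{1}{-373 - 15}} = \frac{40401}{2 \cdot 225 \frac{1}{-388}} = \frac{40401}{2 \cdot 225 \left(- \frac{1}{388}\right)} = \frac{40401}{- \frac{225}{194}} = 40401 \left(- \frac{194}{225}\right) = - \frac{870866}{25}$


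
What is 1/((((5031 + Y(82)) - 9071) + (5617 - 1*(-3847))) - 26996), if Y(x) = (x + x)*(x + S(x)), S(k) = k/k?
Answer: -1/7960 ≈ -0.00012563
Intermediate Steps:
S(k) = 1
Y(x) = 2*x*(1 + x) (Y(x) = (x + x)*(x + 1) = (2*x)*(1 + x) = 2*x*(1 + x))
1/((((5031 + Y(82)) - 9071) + (5617 - 1*(-3847))) - 26996) = 1/((((5031 + 2*82*(1 + 82)) - 9071) + (5617 - 1*(-3847))) - 26996) = 1/((((5031 + 2*82*83) - 9071) + (5617 + 3847)) - 26996) = 1/((((5031 + 13612) - 9071) + 9464) - 26996) = 1/(((18643 - 9071) + 9464) - 26996) = 1/((9572 + 9464) - 26996) = 1/(19036 - 26996) = 1/(-7960) = -1/7960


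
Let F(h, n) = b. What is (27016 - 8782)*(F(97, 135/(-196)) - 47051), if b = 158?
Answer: -855046962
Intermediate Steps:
F(h, n) = 158
(27016 - 8782)*(F(97, 135/(-196)) - 47051) = (27016 - 8782)*(158 - 47051) = 18234*(-46893) = -855046962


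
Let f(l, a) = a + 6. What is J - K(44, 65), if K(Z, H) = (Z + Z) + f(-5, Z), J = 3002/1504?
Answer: -102275/752 ≈ -136.00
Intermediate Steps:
f(l, a) = 6 + a
J = 1501/752 (J = 3002*(1/1504) = 1501/752 ≈ 1.9960)
K(Z, H) = 6 + 3*Z (K(Z, H) = (Z + Z) + (6 + Z) = 2*Z + (6 + Z) = 6 + 3*Z)
J - K(44, 65) = 1501/752 - (6 + 3*44) = 1501/752 - (6 + 132) = 1501/752 - 1*138 = 1501/752 - 138 = -102275/752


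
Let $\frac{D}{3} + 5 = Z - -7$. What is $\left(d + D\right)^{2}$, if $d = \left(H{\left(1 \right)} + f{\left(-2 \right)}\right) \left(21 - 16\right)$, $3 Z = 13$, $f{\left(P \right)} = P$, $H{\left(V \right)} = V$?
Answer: $196$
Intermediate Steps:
$Z = \frac{13}{3}$ ($Z = \frac{1}{3} \cdot 13 = \frac{13}{3} \approx 4.3333$)
$D = 19$ ($D = -15 + 3 \left(\frac{13}{3} - -7\right) = -15 + 3 \left(\frac{13}{3} + 7\right) = -15 + 3 \cdot \frac{34}{3} = -15 + 34 = 19$)
$d = -5$ ($d = \left(1 - 2\right) \left(21 - 16\right) = \left(-1\right) 5 = -5$)
$\left(d + D\right)^{2} = \left(-5 + 19\right)^{2} = 14^{2} = 196$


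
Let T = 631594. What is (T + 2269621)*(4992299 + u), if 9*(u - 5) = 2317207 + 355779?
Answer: 138108632322230/9 ≈ 1.5345e+13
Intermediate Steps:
u = 2673031/9 (u = 5 + (2317207 + 355779)/9 = 5 + (1/9)*2672986 = 5 + 2672986/9 = 2673031/9 ≈ 2.9700e+5)
(T + 2269621)*(4992299 + u) = (631594 + 2269621)*(4992299 + 2673031/9) = 2901215*(47603722/9) = 138108632322230/9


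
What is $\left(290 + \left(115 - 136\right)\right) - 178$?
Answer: $91$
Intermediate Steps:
$\left(290 + \left(115 - 136\right)\right) - 178 = \left(290 - 21\right) - 178 = 269 - 178 = 91$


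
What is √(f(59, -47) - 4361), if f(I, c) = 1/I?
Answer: I*√15180582/59 ≈ 66.038*I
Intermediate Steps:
√(f(59, -47) - 4361) = √(1/59 - 4361) = √(-257298/59) = I*√15180582/59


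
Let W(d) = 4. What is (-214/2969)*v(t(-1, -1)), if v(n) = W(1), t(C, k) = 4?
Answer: -856/2969 ≈ -0.28831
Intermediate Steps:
v(n) = 4
(-214/2969)*v(t(-1, -1)) = -214/2969*4 = -856/2969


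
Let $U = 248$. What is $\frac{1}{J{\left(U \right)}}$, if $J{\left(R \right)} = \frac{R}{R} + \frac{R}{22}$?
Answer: $\frac{11}{135} \approx 0.081481$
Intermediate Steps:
$J{\left(R \right)} = 1 + \frac{R}{22}$ ($J{\left(R \right)} = 1 + R \frac{1}{22} = 1 + \frac{R}{22}$)
$\frac{1}{J{\left(U \right)}} = \frac{1}{1 + \frac{1}{22} \cdot 248} = \frac{1}{1 + \frac{124}{11}} = \frac{1}{\frac{135}{11}} = \frac{11}{135}$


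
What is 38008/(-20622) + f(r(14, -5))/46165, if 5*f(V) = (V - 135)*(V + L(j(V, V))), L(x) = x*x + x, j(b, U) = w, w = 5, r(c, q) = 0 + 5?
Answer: -25334362/13600209 ≈ -1.8628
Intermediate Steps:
r(c, q) = 5
j(b, U) = 5
L(x) = x + x² (L(x) = x² + x = x + x²)
f(V) = (-135 + V)*(30 + V)/5 (f(V) = ((V - 135)*(V + 5*(1 + 5)))/5 = ((-135 + V)*(V + 5*6))/5 = ((-135 + V)*(V + 30))/5 = ((-135 + V)*(30 + V))/5 = (-135 + V)*(30 + V)/5)
38008/(-20622) + f(r(14, -5))/46165 = 38008/(-20622) + (-810 - 21*5 + (⅕)*5²)/46165 = 38008*(-1/20622) + (-810 - 105 + (⅕)*25)*(1/46165) = -19004/10311 + (-810 - 105 + 5)*(1/46165) = -19004/10311 - 910*1/46165 = -19004/10311 - 26/1319 = -25334362/13600209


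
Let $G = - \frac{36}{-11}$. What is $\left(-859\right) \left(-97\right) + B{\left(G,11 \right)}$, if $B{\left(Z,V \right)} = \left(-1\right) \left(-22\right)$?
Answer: $83345$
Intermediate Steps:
$G = \frac{36}{11}$ ($G = \left(-36\right) \left(- \frac{1}{11}\right) = \frac{36}{11} \approx 3.2727$)
$B{\left(Z,V \right)} = 22$
$\left(-859\right) \left(-97\right) + B{\left(G,11 \right)} = \left(-859\right) \left(-97\right) + 22 = 83323 + 22 = 83345$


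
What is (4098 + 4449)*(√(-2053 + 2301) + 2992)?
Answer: 25572624 + 17094*√62 ≈ 2.5707e+7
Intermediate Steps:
(4098 + 4449)*(√(-2053 + 2301) + 2992) = 8547*(√248 + 2992) = 8547*(2*√62 + 2992) = 8547*(2992 + 2*√62) = 25572624 + 17094*√62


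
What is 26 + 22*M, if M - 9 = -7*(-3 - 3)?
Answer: 1148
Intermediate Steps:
M = 51 (M = 9 - 7*(-3 - 3) = 9 - 7*(-6) = 9 + 42 = 51)
26 + 22*M = 26 + 22*51 = 26 + 1122 = 1148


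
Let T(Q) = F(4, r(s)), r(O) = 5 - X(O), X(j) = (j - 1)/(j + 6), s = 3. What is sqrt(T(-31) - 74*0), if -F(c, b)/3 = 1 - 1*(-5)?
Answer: 3*I*sqrt(2) ≈ 4.2426*I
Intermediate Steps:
X(j) = (-1 + j)/(6 + j)
r(O) = 5 - (-1 + O)/(6 + O)
F(c, b) = -18 (F(c, b) = -3*(1 - 1*(-5)) = -3*(1 + 5) = -3*6 = -18)
T(Q) = -18
sqrt(T(-31) - 74*0) = sqrt(-18 - 74*0) = sqrt(-18 + 0) = sqrt(-18) = 3*I*sqrt(2)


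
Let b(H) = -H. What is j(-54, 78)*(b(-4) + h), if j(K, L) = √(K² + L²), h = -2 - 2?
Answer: 0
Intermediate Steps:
h = -4
j(-54, 78)*(b(-4) + h) = √((-54)² + 78²)*(-1*(-4) - 4) = √(2916 + 6084)*(4 - 4) = √9000*0 = (30*√10)*0 = 0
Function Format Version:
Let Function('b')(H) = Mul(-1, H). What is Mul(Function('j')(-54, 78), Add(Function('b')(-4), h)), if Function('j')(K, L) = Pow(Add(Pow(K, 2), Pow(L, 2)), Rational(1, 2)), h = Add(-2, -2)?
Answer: 0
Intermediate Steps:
h = -4
Mul(Function('j')(-54, 78), Add(Function('b')(-4), h)) = Mul(Pow(Add(Pow(-54, 2), Pow(78, 2)), Rational(1, 2)), Add(Mul(-1, -4), -4)) = Mul(Pow(Add(2916, 6084), Rational(1, 2)), Add(4, -4)) = Mul(Pow(9000, Rational(1, 2)), 0) = Mul(Mul(30, Pow(10, Rational(1, 2))), 0) = 0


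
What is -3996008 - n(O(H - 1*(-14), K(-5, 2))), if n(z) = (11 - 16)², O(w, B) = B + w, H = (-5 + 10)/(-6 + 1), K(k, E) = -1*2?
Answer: -3996033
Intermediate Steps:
K(k, E) = -2
H = -1 (H = 5/(-5) = 5*(-⅕) = -1)
n(z) = 25 (n(z) = (-5)² = 25)
-3996008 - n(O(H - 1*(-14), K(-5, 2))) = -3996008 - 1*25 = -3996008 - 25 = -3996033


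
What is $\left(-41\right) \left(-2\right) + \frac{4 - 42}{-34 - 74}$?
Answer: $\frac{4447}{54} \approx 82.352$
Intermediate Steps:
$\left(-41\right) \left(-2\right) + \frac{4 - 42}{-34 - 74} = 82 - \frac{38}{-108} = 82 - - \frac{19}{54} = 82 + \frac{19}{54} = \frac{4447}{54}$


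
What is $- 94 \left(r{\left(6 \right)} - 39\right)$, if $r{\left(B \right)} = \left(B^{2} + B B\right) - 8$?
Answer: $-2350$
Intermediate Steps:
$r{\left(B \right)} = -8 + 2 B^{2}$ ($r{\left(B \right)} = \left(B^{2} + B^{2}\right) - 8 = 2 B^{2} - 8 = -8 + 2 B^{2}$)
$- 94 \left(r{\left(6 \right)} - 39\right) = - 94 \left(\left(-8 + 2 \cdot 6^{2}\right) - 39\right) = - 94 \left(\left(-8 + 2 \cdot 36\right) - 39\right) = - 94 \left(\left(-8 + 72\right) - 39\right) = - 94 \left(64 - 39\right) = \left(-94\right) 25 = -2350$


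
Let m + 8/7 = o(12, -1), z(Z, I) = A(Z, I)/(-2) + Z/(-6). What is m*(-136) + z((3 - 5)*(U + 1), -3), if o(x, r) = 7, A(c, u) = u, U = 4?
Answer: -33323/42 ≈ -793.40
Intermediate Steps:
z(Z, I) = -I/2 - Z/6 (z(Z, I) = I/(-2) + Z/(-6) = I*(-½) + Z*(-⅙) = -I/2 - Z/6)
m = 41/7 (m = -8/7 + 7 = 41/7 ≈ 5.8571)
m*(-136) + z((3 - 5)*(U + 1), -3) = (41/7)*(-136) + (-½*(-3) - (3 - 5)*(4 + 1)/6) = -5576/7 + (3/2 - (-1)*5/3) = -5576/7 + (3/2 - ⅙*(-10)) = -5576/7 + (3/2 + 5/3) = -5576/7 + 19/6 = -33323/42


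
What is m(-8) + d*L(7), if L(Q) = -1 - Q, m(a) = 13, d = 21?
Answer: -155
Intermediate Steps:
m(-8) + d*L(7) = 13 + 21*(-1 - 1*7) = 13 + 21*(-1 - 7) = 13 + 21*(-8) = 13 - 168 = -155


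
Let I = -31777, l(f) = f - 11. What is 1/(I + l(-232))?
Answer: -1/32020 ≈ -3.1231e-5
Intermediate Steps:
l(f) = -11 + f
1/(I + l(-232)) = 1/(-31777 + (-11 - 232)) = 1/(-31777 - 243) = 1/(-32020) = -1/32020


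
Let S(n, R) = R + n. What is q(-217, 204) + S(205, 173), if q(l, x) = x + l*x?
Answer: -43686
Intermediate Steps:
q(-217, 204) + S(205, 173) = 204*(1 - 217) + (173 + 205) = 204*(-216) + 378 = -44064 + 378 = -43686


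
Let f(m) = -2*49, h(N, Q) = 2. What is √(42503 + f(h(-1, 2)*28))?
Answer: √42405 ≈ 205.92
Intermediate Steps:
f(m) = -98
√(42503 + f(h(-1, 2)*28)) = √(42503 - 98) = √42405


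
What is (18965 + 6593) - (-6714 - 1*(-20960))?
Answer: 11312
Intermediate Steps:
(18965 + 6593) - (-6714 - 1*(-20960)) = 25558 - (-6714 + 20960) = 25558 - 1*14246 = 25558 - 14246 = 11312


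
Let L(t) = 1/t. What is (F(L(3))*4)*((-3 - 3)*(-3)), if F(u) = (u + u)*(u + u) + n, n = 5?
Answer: 392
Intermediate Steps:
L(t) = 1/t
F(u) = 5 + 4*u**2 (F(u) = (u + u)*(u + u) + 5 = (2*u)*(2*u) + 5 = 4*u**2 + 5 = 5 + 4*u**2)
(F(L(3))*4)*((-3 - 3)*(-3)) = ((5 + 4*(1/3)**2)*4)*((-3 - 3)*(-3)) = ((5 + 4*(1/3)**2)*4)*(-6*(-3)) = ((5 + 4*(1/9))*4)*18 = ((5 + 4/9)*4)*18 = ((49/9)*4)*18 = (196/9)*18 = 392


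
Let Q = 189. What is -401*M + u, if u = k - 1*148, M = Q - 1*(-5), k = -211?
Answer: -78153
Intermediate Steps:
M = 194 (M = 189 - 1*(-5) = 189 + 5 = 194)
u = -359 (u = -211 - 1*148 = -211 - 148 = -359)
-401*M + u = -401*194 - 359 = -77794 - 359 = -78153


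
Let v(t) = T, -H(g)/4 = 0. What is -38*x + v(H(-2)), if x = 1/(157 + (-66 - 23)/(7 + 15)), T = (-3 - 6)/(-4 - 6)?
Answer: 877/1346 ≈ 0.65156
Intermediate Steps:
H(g) = 0 (H(g) = -4*0 = 0)
T = 9/10 (T = -9/(-10) = -9*(-⅒) = 9/10 ≈ 0.90000)
v(t) = 9/10
x = 22/3365 (x = 1/(157 - 89/22) = 1/(3365/22) = 22/3365 ≈ 0.0065379)
-38*x + v(H(-2)) = -38*22/3365 + 9/10 = -836/3365 + 9/10 = 877/1346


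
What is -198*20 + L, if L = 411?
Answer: -3549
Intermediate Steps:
-198*20 + L = -198*20 + 411 = -3960 + 411 = -3549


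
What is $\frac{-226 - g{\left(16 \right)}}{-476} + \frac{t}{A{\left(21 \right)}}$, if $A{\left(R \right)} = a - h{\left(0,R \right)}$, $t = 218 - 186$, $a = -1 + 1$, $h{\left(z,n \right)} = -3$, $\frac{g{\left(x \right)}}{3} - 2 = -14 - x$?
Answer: $\frac{7829}{714} \approx 10.965$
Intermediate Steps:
$g{\left(x \right)} = -36 - 3 x$ ($g{\left(x \right)} = 6 + 3 \left(-14 - x\right) = 6 - \left(42 + 3 x\right) = -36 - 3 x$)
$a = 0$
$t = 32$
$A{\left(R \right)} = 3$ ($A{\left(R \right)} = 0 - -3 = 0 + 3 = 3$)
$\frac{-226 - g{\left(16 \right)}}{-476} + \frac{t}{A{\left(21 \right)}} = \frac{-226 - \left(-36 - 48\right)}{-476} + \frac{32}{3} = \left(-226 - \left(-36 - 48\right)\right) \left(- \frac{1}{476}\right) + 32 \cdot \frac{1}{3} = \left(-226 - -84\right) \left(- \frac{1}{476}\right) + \frac{32}{3} = \left(-226 + 84\right) \left(- \frac{1}{476}\right) + \frac{32}{3} = \left(-142\right) \left(- \frac{1}{476}\right) + \frac{32}{3} = \frac{71}{238} + \frac{32}{3} = \frac{7829}{714}$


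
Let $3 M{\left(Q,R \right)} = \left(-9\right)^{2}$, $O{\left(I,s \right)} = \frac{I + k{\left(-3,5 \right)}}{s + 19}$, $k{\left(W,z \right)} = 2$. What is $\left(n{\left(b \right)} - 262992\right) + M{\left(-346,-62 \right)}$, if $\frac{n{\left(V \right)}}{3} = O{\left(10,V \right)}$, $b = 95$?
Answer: $- \frac{4996329}{19} \approx -2.6296 \cdot 10^{5}$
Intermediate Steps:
$O{\left(I,s \right)} = \frac{2 + I}{19 + s}$ ($O{\left(I,s \right)} = \frac{I + 2}{s + 19} = \frac{2 + I}{19 + s}$)
$n{\left(V \right)} = \frac{36}{19 + V}$ ($n{\left(V \right)} = 3 \frac{2 + 10}{19 + V} = 3 \frac{1}{19 + V} 12 = 3 \frac{12}{19 + V} = \frac{36}{19 + V}$)
$M{\left(Q,R \right)} = 27$ ($M{\left(Q,R \right)} = \frac{\left(-9\right)^{2}}{3} = \frac{1}{3} \cdot 81 = 27$)
$\left(n{\left(b \right)} - 262992\right) + M{\left(-346,-62 \right)} = \left(\frac{36}{19 + 95} - 262992\right) + 27 = \left(\frac{36}{114} - 262992\right) + 27 = \left(36 \cdot \frac{1}{114} - 262992\right) + 27 = \left(\frac{6}{19} - 262992\right) + 27 = - \frac{4996842}{19} + 27 = - \frac{4996329}{19}$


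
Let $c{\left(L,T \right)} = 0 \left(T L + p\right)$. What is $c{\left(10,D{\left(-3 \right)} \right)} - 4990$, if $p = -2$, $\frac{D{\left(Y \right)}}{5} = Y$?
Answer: $-4990$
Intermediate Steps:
$D{\left(Y \right)} = 5 Y$
$c{\left(L,T \right)} = 0$ ($c{\left(L,T \right)} = 0 \left(T L - 2\right) = 0 \left(L T - 2\right) = 0 \left(-2 + L T\right) = 0$)
$c{\left(10,D{\left(-3 \right)} \right)} - 4990 = 0 - 4990 = -4990$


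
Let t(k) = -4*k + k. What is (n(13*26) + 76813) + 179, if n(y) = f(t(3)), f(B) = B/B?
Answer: 76993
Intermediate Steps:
t(k) = -3*k
f(B) = 1
n(y) = 1
(n(13*26) + 76813) + 179 = (1 + 76813) + 179 = 76814 + 179 = 76993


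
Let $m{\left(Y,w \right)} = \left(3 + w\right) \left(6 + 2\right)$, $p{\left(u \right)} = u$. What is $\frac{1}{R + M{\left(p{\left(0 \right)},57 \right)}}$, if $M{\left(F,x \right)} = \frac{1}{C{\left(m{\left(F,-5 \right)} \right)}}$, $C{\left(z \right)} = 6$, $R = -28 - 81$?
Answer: $- \frac{6}{653} \approx -0.0091884$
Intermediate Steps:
$m{\left(Y,w \right)} = 24 + 8 w$ ($m{\left(Y,w \right)} = \left(3 + w\right) 8 = 24 + 8 w$)
$R = -109$ ($R = -28 - 81 = -109$)
$M{\left(F,x \right)} = \frac{1}{6}$
$\frac{1}{R + M{\left(p{\left(0 \right)},57 \right)}} = \frac{1}{-109 + \frac{1}{6}} = \frac{1}{- \frac{653}{6}} = - \frac{6}{653}$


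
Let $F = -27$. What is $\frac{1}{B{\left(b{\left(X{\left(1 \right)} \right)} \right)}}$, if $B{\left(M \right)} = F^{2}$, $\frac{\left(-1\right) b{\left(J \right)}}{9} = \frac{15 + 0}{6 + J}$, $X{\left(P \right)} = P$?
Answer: $\frac{1}{729} \approx 0.0013717$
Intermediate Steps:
$b{\left(J \right)} = - \frac{135}{6 + J}$ ($b{\left(J \right)} = - 9 \frac{15 + 0}{6 + J} = - 9 \frac{15}{6 + J} = - \frac{135}{6 + J}$)
$B{\left(M \right)} = 729$ ($B{\left(M \right)} = \left(-27\right)^{2} = 729$)
$\frac{1}{B{\left(b{\left(X{\left(1 \right)} \right)} \right)}} = \frac{1}{729}$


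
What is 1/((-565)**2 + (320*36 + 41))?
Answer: 1/330786 ≈ 3.0231e-6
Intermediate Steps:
1/((-565)**2 + (320*36 + 41)) = 1/(319225 + (11520 + 41)) = 1/(319225 + 11561) = 1/330786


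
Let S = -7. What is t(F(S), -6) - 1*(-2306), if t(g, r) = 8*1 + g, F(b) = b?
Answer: 2307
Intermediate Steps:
t(g, r) = 8 + g
t(F(S), -6) - 1*(-2306) = (8 - 7) - 1*(-2306) = 1 + 2306 = 2307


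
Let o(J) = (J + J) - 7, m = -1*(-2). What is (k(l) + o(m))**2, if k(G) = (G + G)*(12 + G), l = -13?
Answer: 529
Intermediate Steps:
k(G) = 2*G*(12 + G) (k(G) = (2*G)*(12 + G) = 2*G*(12 + G))
m = 2
o(J) = -7 + 2*J (o(J) = 2*J - 7 = -7 + 2*J)
(k(l) + o(m))**2 = (2*(-13)*(12 - 13) + (-7 + 2*2))**2 = (2*(-13)*(-1) + (-7 + 4))**2 = (26 - 3)**2 = 23**2 = 529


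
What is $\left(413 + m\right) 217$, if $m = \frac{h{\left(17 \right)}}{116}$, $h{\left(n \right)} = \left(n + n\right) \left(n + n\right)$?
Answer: $\frac{2661722}{29} \approx 91784.0$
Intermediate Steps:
$h{\left(n \right)} = 4 n^{2}$ ($h{\left(n \right)} = 2 n 2 n = 4 n^{2}$)
$m = \frac{289}{29}$ ($m = \frac{4 \cdot 17^{2}}{116} = 4 \cdot 289 \cdot \frac{1}{116} = 1156 \cdot \frac{1}{116} = \frac{289}{29} \approx 9.9655$)
$\left(413 + m\right) 217 = \left(413 + \frac{289}{29}\right) 217 = \frac{12266}{29} \cdot 217 = \frac{2661722}{29}$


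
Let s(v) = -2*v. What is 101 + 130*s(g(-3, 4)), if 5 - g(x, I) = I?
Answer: -159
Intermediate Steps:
g(x, I) = 5 - I
101 + 130*s(g(-3, 4)) = 101 + 130*(-2*(5 - 1*4)) = 101 + 130*(-2*(5 - 4)) = 101 + 130*(-2*1) = 101 + 130*(-2) = 101 - 260 = -159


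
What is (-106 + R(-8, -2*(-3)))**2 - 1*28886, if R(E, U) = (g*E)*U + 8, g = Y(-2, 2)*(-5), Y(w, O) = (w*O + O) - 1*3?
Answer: 1655918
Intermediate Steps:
Y(w, O) = -3 + O + O*w (Y(w, O) = (O*w + O) - 3 = (O + O*w) - 3 = -3 + O + O*w)
g = 25 (g = (-3 + 2 + 2*(-2))*(-5) = (-3 + 2 - 4)*(-5) = -5*(-5) = 25)
R(E, U) = 8 + 25*E*U (R(E, U) = (25*E)*U + 8 = 25*E*U + 8 = 8 + 25*E*U)
(-106 + R(-8, -2*(-3)))**2 - 1*28886 = (-106 + (8 + 25*(-8)*(-2*(-3))))**2 - 1*28886 = (-106 + (8 + 25*(-8)*6))**2 - 28886 = (-106 + (8 - 1200))**2 - 28886 = (-106 - 1192)**2 - 28886 = (-1298)**2 - 28886 = 1684804 - 28886 = 1655918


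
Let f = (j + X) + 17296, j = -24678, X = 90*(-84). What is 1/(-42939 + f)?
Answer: -1/57881 ≈ -1.7277e-5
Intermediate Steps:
X = -7560
f = -14942 (f = (-24678 - 7560) + 17296 = -32238 + 17296 = -14942)
1/(-42939 + f) = 1/(-42939 - 14942) = 1/(-57881) = -1/57881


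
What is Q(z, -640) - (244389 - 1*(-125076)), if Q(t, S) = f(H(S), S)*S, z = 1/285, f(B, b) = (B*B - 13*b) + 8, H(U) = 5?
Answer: -5715385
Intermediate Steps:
f(B, b) = 8 + B² - 13*b (f(B, b) = (B² - 13*b) + 8 = 8 + B² - 13*b)
z = 1/285 ≈ 0.0035088
Q(t, S) = S*(33 - 13*S) (Q(t, S) = (8 + 5² - 13*S)*S = (8 + 25 - 13*S)*S = (33 - 13*S)*S = S*(33 - 13*S))
Q(z, -640) - (244389 - 1*(-125076)) = -640*(33 - 13*(-640)) - (244389 - 1*(-125076)) = -640*(33 + 8320) - (244389 + 125076) = -640*8353 - 1*369465 = -5345920 - 369465 = -5715385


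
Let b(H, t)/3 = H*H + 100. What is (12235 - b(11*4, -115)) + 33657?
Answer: 39784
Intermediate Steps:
b(H, t) = 300 + 3*H² (b(H, t) = 3*(H*H + 100) = 3*(H² + 100) = 3*(100 + H²) = 300 + 3*H²)
(12235 - b(11*4, -115)) + 33657 = (12235 - (300 + 3*(11*4)²)) + 33657 = (12235 - (300 + 3*44²)) + 33657 = (12235 - (300 + 3*1936)) + 33657 = (12235 - (300 + 5808)) + 33657 = (12235 - 1*6108) + 33657 = (12235 - 6108) + 33657 = 6127 + 33657 = 39784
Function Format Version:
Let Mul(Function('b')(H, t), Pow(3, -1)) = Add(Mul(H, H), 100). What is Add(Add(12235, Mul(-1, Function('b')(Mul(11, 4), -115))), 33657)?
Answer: 39784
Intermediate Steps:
Function('b')(H, t) = Add(300, Mul(3, Pow(H, 2))) (Function('b')(H, t) = Mul(3, Add(Mul(H, H), 100)) = Mul(3, Add(Pow(H, 2), 100)) = Mul(3, Add(100, Pow(H, 2))) = Add(300, Mul(3, Pow(H, 2))))
Add(Add(12235, Mul(-1, Function('b')(Mul(11, 4), -115))), 33657) = Add(Add(12235, Mul(-1, Add(300, Mul(3, Pow(Mul(11, 4), 2))))), 33657) = Add(Add(12235, Mul(-1, Add(300, Mul(3, Pow(44, 2))))), 33657) = Add(Add(12235, Mul(-1, Add(300, Mul(3, 1936)))), 33657) = Add(Add(12235, Mul(-1, Add(300, 5808))), 33657) = Add(Add(12235, Mul(-1, 6108)), 33657) = Add(Add(12235, -6108), 33657) = Add(6127, 33657) = 39784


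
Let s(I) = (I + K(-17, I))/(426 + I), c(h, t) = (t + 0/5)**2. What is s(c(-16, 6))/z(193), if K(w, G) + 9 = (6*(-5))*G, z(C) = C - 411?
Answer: 351/33572 ≈ 0.010455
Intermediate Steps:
z(C) = -411 + C
K(w, G) = -9 - 30*G (K(w, G) = -9 + (6*(-5))*G = -9 - 30*G)
c(h, t) = t**2 (c(h, t) = (t + 0*(1/5))**2 = (t + 0)**2 = t**2)
s(I) = (-9 - 29*I)/(426 + I) (s(I) = (I + (-9 - 30*I))/(426 + I) = (-9 - 29*I)/(426 + I))
s(c(-16, 6))/z(193) = ((-9 - 29*6**2)/(426 + 6**2))/(-411 + 193) = ((-9 - 29*36)/(426 + 36))/(-218) = ((-9 - 1044)/462)*(-1/218) = ((1/462)*(-1053))*(-1/218) = -351/154*(-1/218) = 351/33572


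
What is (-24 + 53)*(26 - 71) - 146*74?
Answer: -12109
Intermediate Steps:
(-24 + 53)*(26 - 71) - 146*74 = 29*(-45) - 10804 = -1305 - 10804 = -12109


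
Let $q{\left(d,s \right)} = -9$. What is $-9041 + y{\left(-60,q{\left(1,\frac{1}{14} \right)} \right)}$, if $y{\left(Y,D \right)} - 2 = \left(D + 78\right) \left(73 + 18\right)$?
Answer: $-2760$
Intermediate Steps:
$y{\left(Y,D \right)} = 7100 + 91 D$ ($y{\left(Y,D \right)} = 2 + \left(D + 78\right) \left(73 + 18\right) = 2 + \left(78 + D\right) 91 = 2 + \left(7098 + 91 D\right) = 7100 + 91 D$)
$-9041 + y{\left(-60,q{\left(1,\frac{1}{14} \right)} \right)} = -9041 + \left(7100 + 91 \left(-9\right)\right) = -9041 + \left(7100 - 819\right) = -9041 + 6281 = -2760$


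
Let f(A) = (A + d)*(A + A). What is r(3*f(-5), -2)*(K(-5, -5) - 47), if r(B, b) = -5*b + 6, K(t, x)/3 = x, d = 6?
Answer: -992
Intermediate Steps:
K(t, x) = 3*x
f(A) = 2*A*(6 + A) (f(A) = (A + 6)*(A + A) = (6 + A)*(2*A) = 2*A*(6 + A))
r(B, b) = 6 - 5*b
r(3*f(-5), -2)*(K(-5, -5) - 47) = (6 - 5*(-2))*(3*(-5) - 47) = (6 + 10)*(-15 - 47) = 16*(-62) = -992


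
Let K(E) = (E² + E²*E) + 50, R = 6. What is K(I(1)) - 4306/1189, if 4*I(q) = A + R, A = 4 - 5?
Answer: 3796741/76096 ≈ 49.894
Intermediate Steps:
A = -1
I(q) = 5/4 (I(q) = (-1 + 6)/4 = (¼)*5 = 5/4)
K(E) = 50 + E² + E³ (K(E) = (E² + E³) + 50 = 50 + E² + E³)
K(I(1)) - 4306/1189 = (50 + (5/4)² + (5/4)³) - 4306/1189 = (50 + 25/16 + 125/64) - 4306/1189 = 3425/64 - 1*4306/1189 = 3425/64 - 4306/1189 = 3796741/76096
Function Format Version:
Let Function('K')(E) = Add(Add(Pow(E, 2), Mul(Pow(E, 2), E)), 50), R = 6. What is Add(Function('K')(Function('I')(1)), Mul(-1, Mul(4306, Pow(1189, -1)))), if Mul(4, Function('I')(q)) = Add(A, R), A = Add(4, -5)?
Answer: Rational(3796741, 76096) ≈ 49.894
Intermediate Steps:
A = -1
Function('I')(q) = Rational(5, 4) (Function('I')(q) = Mul(Rational(1, 4), Add(-1, 6)) = Mul(Rational(1, 4), 5) = Rational(5, 4))
Function('K')(E) = Add(50, Pow(E, 2), Pow(E, 3)) (Function('K')(E) = Add(Add(Pow(E, 2), Pow(E, 3)), 50) = Add(50, Pow(E, 2), Pow(E, 3)))
Add(Function('K')(Function('I')(1)), Mul(-1, Mul(4306, Pow(1189, -1)))) = Add(Add(50, Pow(Rational(5, 4), 2), Pow(Rational(5, 4), 3)), Mul(-1, Mul(4306, Pow(1189, -1)))) = Add(Add(50, Rational(25, 16), Rational(125, 64)), Mul(-1, Mul(4306, Rational(1, 1189)))) = Add(Rational(3425, 64), Mul(-1, Rational(4306, 1189))) = Add(Rational(3425, 64), Rational(-4306, 1189)) = Rational(3796741, 76096)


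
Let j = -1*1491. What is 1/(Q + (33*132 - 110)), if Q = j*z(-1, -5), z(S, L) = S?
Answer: 1/5737 ≈ 0.00017431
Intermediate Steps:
j = -1491
Q = 1491 (Q = -1491*(-1) = 1491)
1/(Q + (33*132 - 110)) = 1/(1491 + (33*132 - 110)) = 1/(1491 + (4356 - 110)) = 1/(1491 + 4246) = 1/5737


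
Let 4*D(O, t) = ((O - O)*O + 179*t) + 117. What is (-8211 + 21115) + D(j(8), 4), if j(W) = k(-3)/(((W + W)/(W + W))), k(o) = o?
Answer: 52449/4 ≈ 13112.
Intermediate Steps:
j(W) = -3 (j(W) = -3/((W + W)/(W + W)) = -3/((2*W)/((2*W))) = -3/((2*W)*(1/(2*W))) = -3/1 = -3*1 = -3)
D(O, t) = 117/4 + 179*t/4 (D(O, t) = (((O - O)*O + 179*t) + 117)/4 = ((0*O + 179*t) + 117)/4 = ((0 + 179*t) + 117)/4 = (179*t + 117)/4 = (117 + 179*t)/4 = 117/4 + 179*t/4)
(-8211 + 21115) + D(j(8), 4) = (-8211 + 21115) + (117/4 + (179/4)*4) = 12904 + (117/4 + 179) = 12904 + 833/4 = 52449/4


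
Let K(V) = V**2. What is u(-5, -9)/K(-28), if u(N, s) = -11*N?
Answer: 55/784 ≈ 0.070153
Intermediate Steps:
u(-5, -9)/K(-28) = (-11*(-5))/((-28)**2) = 55/784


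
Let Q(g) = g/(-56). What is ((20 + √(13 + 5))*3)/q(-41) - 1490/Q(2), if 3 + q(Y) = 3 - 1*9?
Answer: 125140/3 - √2 ≈ 41712.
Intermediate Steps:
Q(g) = -g/56 (Q(g) = g*(-1/56) = -g/56)
q(Y) = -9 (q(Y) = -3 + (3 - 1*9) = -3 + (3 - 9) = -3 - 6 = -9)
((20 + √(13 + 5))*3)/q(-41) - 1490/Q(2) = ((20 + √(13 + 5))*3)/(-9) - 1490/((-1/56*2)) = ((20 + √18)*3)*(-⅑) - 1490/(-1/28) = ((20 + 3*√2)*3)*(-⅑) - 1490*(-28) = (60 + 9*√2)*(-⅑) + 41720 = (-20/3 - √2) + 41720 = 125140/3 - √2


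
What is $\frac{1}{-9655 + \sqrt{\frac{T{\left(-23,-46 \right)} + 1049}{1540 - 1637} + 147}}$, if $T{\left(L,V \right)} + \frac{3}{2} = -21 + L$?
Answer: $- \frac{1873070}{18084464339} - \frac{\sqrt{5143134}}{18084464339} \approx -0.0001037$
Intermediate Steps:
$T{\left(L,V \right)} = - \frac{45}{2} + L$ ($T{\left(L,V \right)} = - \frac{3}{2} + \left(-21 + L\right) = - \frac{45}{2} + L$)
$\frac{1}{-9655 + \sqrt{\frac{T{\left(-23,-46 \right)} + 1049}{1540 - 1637} + 147}} = \frac{1}{-9655 + \sqrt{\frac{\left(- \frac{45}{2} - 23\right) + 1049}{1540 - 1637} + 147}} = \frac{1}{-9655 + \sqrt{\frac{- \frac{91}{2} + 1049}{-97} + 147}} = \frac{1}{-9655 + \sqrt{\frac{2007}{2} \left(- \frac{1}{97}\right) + 147}} = \frac{1}{-9655 + \sqrt{- \frac{2007}{194} + 147}} = \frac{1}{-9655 + \sqrt{\frac{26511}{194}}} = \frac{1}{-9655 + \frac{\sqrt{5143134}}{194}}$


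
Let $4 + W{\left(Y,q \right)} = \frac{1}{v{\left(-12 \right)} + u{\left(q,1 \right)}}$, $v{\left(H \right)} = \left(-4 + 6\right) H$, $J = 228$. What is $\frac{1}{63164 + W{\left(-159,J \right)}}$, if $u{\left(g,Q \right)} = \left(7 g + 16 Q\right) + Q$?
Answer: $\frac{1589}{100361241} \approx 1.5833 \cdot 10^{-5}$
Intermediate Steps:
$u{\left(g,Q \right)} = 7 g + 17 Q$
$v{\left(H \right)} = 2 H$
$W{\left(Y,q \right)} = -4 + \frac{1}{-7 + 7 q}$ ($W{\left(Y,q \right)} = -4 + \frac{1}{2 \left(-12\right) + \left(7 q + 17 \cdot 1\right)} = -4 + \frac{1}{-24 + \left(7 q + 17\right)} = -4 + \frac{1}{-24 + \left(17 + 7 q\right)} = -4 + \frac{1}{-7 + 7 q}$)
$\frac{1}{63164 + W{\left(-159,J \right)}} = \frac{1}{63164 + \frac{29 - 6384}{7 \left(-1 + 228\right)}} = \frac{1}{63164 + \frac{29 - 6384}{7 \cdot 227}} = \frac{1}{63164 + \frac{1}{7} \cdot \frac{1}{227} \left(-6355\right)} = \frac{1}{63164 - \frac{6355}{1589}} = \frac{1}{\frac{100361241}{1589}} = \frac{1589}{100361241}$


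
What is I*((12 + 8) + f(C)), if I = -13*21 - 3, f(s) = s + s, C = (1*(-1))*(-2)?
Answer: -6624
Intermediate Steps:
C = 2 (C = -1*(-2) = 2)
f(s) = 2*s
I = -276 (I = -273 - 3 = -276)
I*((12 + 8) + f(C)) = -276*((12 + 8) + 2*2) = -276*(20 + 4) = -276*24 = -6624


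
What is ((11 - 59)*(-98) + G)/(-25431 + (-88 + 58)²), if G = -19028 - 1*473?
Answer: 14797/24531 ≈ 0.60320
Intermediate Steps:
G = -19501 (G = -19028 - 473 = -19501)
((11 - 59)*(-98) + G)/(-25431 + (-88 + 58)²) = ((11 - 59)*(-98) - 19501)/(-25431 + (-88 + 58)²) = (-48*(-98) - 19501)/(-25431 + (-30)²) = (4704 - 19501)/(-25431 + 900) = -14797/(-24531) = -14797*(-1/24531) = 14797/24531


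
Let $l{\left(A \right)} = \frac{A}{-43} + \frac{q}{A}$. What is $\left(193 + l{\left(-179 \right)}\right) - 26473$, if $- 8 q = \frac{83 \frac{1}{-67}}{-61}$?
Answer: $- \frac{6612606407255}{251661112} \approx -26276.0$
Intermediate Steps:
$q = - \frac{83}{32696}$ ($q = - \frac{\frac{83}{-67} \frac{1}{-61}}{8} = - \frac{83 \left(- \frac{1}{67}\right) \left(- \frac{1}{61}\right)}{8} = - \frac{\left(- \frac{83}{67}\right) \left(- \frac{1}{61}\right)}{8} = \left(- \frac{1}{8}\right) \frac{83}{4087} = - \frac{83}{32696} \approx -0.0025385$)
$l{\left(A \right)} = - \frac{83}{32696 A} - \frac{A}{43}$ ($l{\left(A \right)} = \frac{A}{-43} - \frac{83}{32696 A} = A \left(- \frac{1}{43}\right) - \frac{83}{32696 A} = - \frac{A}{43} - \frac{83}{32696 A} = - \frac{83}{32696 A} - \frac{A}{43}$)
$\left(193 + l{\left(-179 \right)}\right) - 26473 = \left(193 - \left(- \frac{179}{43} + \frac{83}{32696 \left(-179\right)}\right)\right) - 26473 = \left(193 + \left(\left(- \frac{83}{32696}\right) \left(- \frac{1}{179}\right) + \frac{179}{43}\right)\right) - 26473 = \left(193 + \left(\frac{83}{5852584} + \frac{179}{43}\right)\right) - 26473 = \left(193 + \frac{1047616105}{251661112}\right) - 26473 = \frac{49618210721}{251661112} - 26473 = - \frac{6612606407255}{251661112}$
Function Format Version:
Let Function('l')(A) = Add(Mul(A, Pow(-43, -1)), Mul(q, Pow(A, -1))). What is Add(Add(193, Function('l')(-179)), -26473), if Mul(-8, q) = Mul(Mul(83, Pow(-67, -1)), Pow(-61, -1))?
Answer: Rational(-6612606407255, 251661112) ≈ -26276.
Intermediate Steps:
q = Rational(-83, 32696) (q = Mul(Rational(-1, 8), Mul(Mul(83, Pow(-67, -1)), Pow(-61, -1))) = Mul(Rational(-1, 8), Mul(Mul(83, Rational(-1, 67)), Rational(-1, 61))) = Mul(Rational(-1, 8), Mul(Rational(-83, 67), Rational(-1, 61))) = Mul(Rational(-1, 8), Rational(83, 4087)) = Rational(-83, 32696) ≈ -0.0025385)
Function('l')(A) = Add(Mul(Rational(-83, 32696), Pow(A, -1)), Mul(Rational(-1, 43), A)) (Function('l')(A) = Add(Mul(A, Pow(-43, -1)), Mul(Rational(-83, 32696), Pow(A, -1))) = Add(Mul(A, Rational(-1, 43)), Mul(Rational(-83, 32696), Pow(A, -1))) = Add(Mul(Rational(-1, 43), A), Mul(Rational(-83, 32696), Pow(A, -1))) = Add(Mul(Rational(-83, 32696), Pow(A, -1)), Mul(Rational(-1, 43), A)))
Add(Add(193, Function('l')(-179)), -26473) = Add(Add(193, Add(Mul(Rational(-83, 32696), Pow(-179, -1)), Mul(Rational(-1, 43), -179))), -26473) = Add(Add(193, Add(Mul(Rational(-83, 32696), Rational(-1, 179)), Rational(179, 43))), -26473) = Add(Add(193, Add(Rational(83, 5852584), Rational(179, 43))), -26473) = Add(Add(193, Rational(1047616105, 251661112)), -26473) = Add(Rational(49618210721, 251661112), -26473) = Rational(-6612606407255, 251661112)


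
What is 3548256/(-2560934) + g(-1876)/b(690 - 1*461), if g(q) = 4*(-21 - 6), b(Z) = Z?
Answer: -544565748/293226943 ≈ -1.8571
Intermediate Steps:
g(q) = -108 (g(q) = 4*(-27) = -108)
3548256/(-2560934) + g(-1876)/b(690 - 1*461) = 3548256/(-2560934) - 108/(690 - 1*461) = 3548256*(-1/2560934) - 108/(690 - 461) = -1774128/1280467 - 108/229 = -544565748/293226943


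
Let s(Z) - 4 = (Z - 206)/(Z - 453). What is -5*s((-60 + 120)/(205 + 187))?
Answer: -988445/44379 ≈ -22.273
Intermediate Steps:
s(Z) = 4 + (-206 + Z)/(-453 + Z) (s(Z) = 4 + (Z - 206)/(Z - 453) = 4 + (-206 + Z)/(-453 + Z))
-5*s((-60 + 120)/(205 + 187)) = -5*(-2018 + 5*((-60 + 120)/(205 + 187)))/(-453 + (-60 + 120)/(205 + 187)) = -5*(-2018 + 5*(60/392))/(-453 + 60/392) = -5*(-2018 + 5*(60*(1/392)))/(-453 + 60*(1/392)) = -5*(-2018 + 5*(15/98))/(-453 + 15/98) = -5*(-2018 + 75/98)/(-44379/98) = -(-490)*(-197689)/(44379*98) = -5*197689/44379 = -988445/44379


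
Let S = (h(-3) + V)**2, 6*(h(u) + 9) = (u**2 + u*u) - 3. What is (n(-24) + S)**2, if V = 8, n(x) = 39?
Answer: 27225/16 ≈ 1701.6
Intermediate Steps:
h(u) = -19/2 + u**2/3 (h(u) = -9 + ((u**2 + u*u) - 3)/6 = -9 + ((u**2 + u**2) - 3)/6 = -9 + (2*u**2 - 3)/6 = -9 + (-3 + 2*u**2)/6 = -9 + (-1/2 + u**2/3) = -19/2 + u**2/3)
S = 9/4 (S = ((-19/2 + (1/3)*(-3)**2) + 8)**2 = ((-19/2 + (1/3)*9) + 8)**2 = ((-19/2 + 3) + 8)**2 = (-13/2 + 8)**2 = (3/2)**2 = 9/4 ≈ 2.2500)
(n(-24) + S)**2 = (39 + 9/4)**2 = (165/4)**2 = 27225/16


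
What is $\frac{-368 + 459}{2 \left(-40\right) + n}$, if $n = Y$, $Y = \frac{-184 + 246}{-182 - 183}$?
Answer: $- \frac{33215}{29262} \approx -1.1351$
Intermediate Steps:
$Y = - \frac{62}{365}$ ($Y = \frac{62}{-365} = 62 \left(- \frac{1}{365}\right) = - \frac{62}{365} \approx -0.16986$)
$n = - \frac{62}{365} \approx -0.16986$
$\frac{-368 + 459}{2 \left(-40\right) + n} = \frac{-368 + 459}{2 \left(-40\right) - \frac{62}{365}} = \frac{91}{-80 - \frac{62}{365}} = \frac{91}{- \frac{29262}{365}} = 91 \left(- \frac{365}{29262}\right) = - \frac{33215}{29262}$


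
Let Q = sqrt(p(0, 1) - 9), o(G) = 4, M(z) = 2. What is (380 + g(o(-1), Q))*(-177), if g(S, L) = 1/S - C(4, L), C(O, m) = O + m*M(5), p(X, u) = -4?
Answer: -266385/4 + 354*I*sqrt(13) ≈ -66596.0 + 1276.4*I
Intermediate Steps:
Q = I*sqrt(13) (Q = sqrt(-4 - 9) = sqrt(-13) = I*sqrt(13) ≈ 3.6056*I)
C(O, m) = O + 2*m (C(O, m) = O + m*2 = O + 2*m)
g(S, L) = -4 + 1/S - 2*L (g(S, L) = 1/S - (4 + 2*L) = 1/S + (-4 - 2*L) = -4 + 1/S - 2*L)
(380 + g(o(-1), Q))*(-177) = (380 + (-4 + 1/4 - 2*I*sqrt(13)))*(-177) = (380 + (-15/4 - 2*I*sqrt(13)))*(-177) = (1505/4 - 2*I*sqrt(13))*(-177) = -266385/4 + 354*I*sqrt(13)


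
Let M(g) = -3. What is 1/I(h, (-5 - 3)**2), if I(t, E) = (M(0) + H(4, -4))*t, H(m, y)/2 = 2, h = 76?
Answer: 1/76 ≈ 0.013158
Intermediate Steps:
H(m, y) = 4 (H(m, y) = 2*2 = 4)
I(t, E) = t (I(t, E) = (-3 + 4)*t = 1*t = t)
1/I(h, (-5 - 3)**2) = 1/76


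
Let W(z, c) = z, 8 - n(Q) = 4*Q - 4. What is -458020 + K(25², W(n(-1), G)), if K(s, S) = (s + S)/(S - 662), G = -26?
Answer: -295881561/646 ≈ -4.5802e+5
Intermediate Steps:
n(Q) = 12 - 4*Q (n(Q) = 8 - (4*Q - 4) = 8 - (-4 + 4*Q) = 8 + (4 - 4*Q) = 12 - 4*Q)
K(s, S) = (S + s)/(-662 + S)
-458020 + K(25², W(n(-1), G)) = -458020 + ((12 - 4*(-1)) + 25²)/(-662 + (12 - 4*(-1))) = -458020 + ((12 + 4) + 625)/(-662 + (12 + 4)) = -458020 + (16 + 625)/(-662 + 16) = -458020 + 641/(-646) = -458020 - 1/646*641 = -458020 - 641/646 = -295881561/646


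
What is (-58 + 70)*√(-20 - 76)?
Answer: 48*I*√6 ≈ 117.58*I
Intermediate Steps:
(-58 + 70)*√(-20 - 76) = 12*√(-96) = 12*(4*I*√6) = 48*I*√6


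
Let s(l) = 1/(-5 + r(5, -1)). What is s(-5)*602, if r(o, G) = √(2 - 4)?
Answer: -3010/27 - 602*I*√2/27 ≈ -111.48 - 31.532*I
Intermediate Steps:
r(o, G) = I*√2 (r(o, G) = √(-2) = I*√2)
s(l) = 1/(-5 + I*√2)
s(-5)*602 = (-5/27 - I*√2/27)*602 = -3010/27 - 602*I*√2/27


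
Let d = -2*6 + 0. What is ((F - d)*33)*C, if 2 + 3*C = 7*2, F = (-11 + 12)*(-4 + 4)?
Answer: 1584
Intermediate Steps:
F = 0 (F = 1*0 = 0)
d = -12 (d = -12 + 0 = -12)
C = 4 (C = -⅔ + (7*2)/3 = -⅔ + (⅓)*14 = -⅔ + 14/3 = 4)
((F - d)*33)*C = ((0 - 1*(-12))*33)*4 = ((0 + 12)*33)*4 = (12*33)*4 = 396*4 = 1584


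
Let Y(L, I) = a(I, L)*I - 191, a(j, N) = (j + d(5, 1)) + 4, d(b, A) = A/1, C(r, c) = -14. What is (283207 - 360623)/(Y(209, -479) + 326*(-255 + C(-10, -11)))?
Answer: -77416/139161 ≈ -0.55630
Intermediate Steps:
d(b, A) = A (d(b, A) = A*1 = A)
a(j, N) = 5 + j (a(j, N) = (j + 1) + 4 = (1 + j) + 4 = 5 + j)
Y(L, I) = -191 + I*(5 + I) (Y(L, I) = (5 + I)*I - 191 = I*(5 + I) - 191 = -191 + I*(5 + I))
(283207 - 360623)/(Y(209, -479) + 326*(-255 + C(-10, -11))) = (283207 - 360623)/((-191 - 479*(5 - 479)) + 326*(-255 - 14)) = -77416/((-191 - 479*(-474)) + 326*(-269)) = -77416/((-191 + 227046) - 87694) = -77416/(226855 - 87694) = -77416/139161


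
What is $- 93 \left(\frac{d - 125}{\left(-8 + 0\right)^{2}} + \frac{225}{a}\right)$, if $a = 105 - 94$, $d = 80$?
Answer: $- \frac{1293165}{704} \approx -1836.9$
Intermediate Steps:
$a = 11$ ($a = 105 - 94 = 11$)
$- 93 \left(\frac{d - 125}{\left(-8 + 0\right)^{2}} + \frac{225}{a}\right) = - 93 \left(\frac{80 - 125}{\left(-8 + 0\right)^{2}} + \frac{225}{11}\right) = - 93 \left(- \frac{45}{\left(-8\right)^{2}} + 225 \cdot \frac{1}{11}\right) = - 93 \left(- \frac{45}{64} + \frac{225}{11}\right) = \left(-93\right) \frac{13905}{704} = - \frac{1293165}{704}$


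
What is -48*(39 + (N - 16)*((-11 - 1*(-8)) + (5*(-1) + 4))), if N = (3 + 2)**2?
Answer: -144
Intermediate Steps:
N = 25 (N = 5**2 = 25)
-48*(39 + (N - 16)*((-11 - 1*(-8)) + (5*(-1) + 4))) = -48*(39 + (25 - 16)*((-11 - 1*(-8)) + (5*(-1) + 4))) = -48*(39 + 9*((-11 + 8) + (-5 + 4))) = -48*(39 + 9*(-3 - 1)) = -48*(39 + 9*(-4)) = -48*(39 - 36) = -48*3 = -144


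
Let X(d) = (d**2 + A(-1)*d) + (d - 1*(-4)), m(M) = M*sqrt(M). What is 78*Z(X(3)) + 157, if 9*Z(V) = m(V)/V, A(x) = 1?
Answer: 157 + 26*sqrt(19)/3 ≈ 194.78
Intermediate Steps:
m(M) = M**(3/2)
X(d) = 4 + d**2 + 2*d (X(d) = (d**2 + 1*d) + (d - 1*(-4)) = (d**2 + d) + (d + 4) = (d + d**2) + (4 + d) = 4 + d**2 + 2*d)
Z(V) = sqrt(V)/9 (Z(V) = (V**(3/2)/V)/9 = sqrt(V)/9)
78*Z(X(3)) + 157 = 78*(sqrt(4 + 3**2 + 2*3)/9) + 157 = 78*(sqrt(4 + 9 + 6)/9) + 157 = 78*(sqrt(19)/9) + 157 = 26*sqrt(19)/3 + 157 = 157 + 26*sqrt(19)/3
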